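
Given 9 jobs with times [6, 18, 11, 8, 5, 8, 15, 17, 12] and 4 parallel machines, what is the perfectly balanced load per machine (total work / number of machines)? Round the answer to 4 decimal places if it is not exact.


Total processing time = 6 + 18 + 11 + 8 + 5 + 8 + 15 + 17 + 12 = 100
Number of machines = 4
Ideal balanced load = 100 / 4 = 25.0

25.0


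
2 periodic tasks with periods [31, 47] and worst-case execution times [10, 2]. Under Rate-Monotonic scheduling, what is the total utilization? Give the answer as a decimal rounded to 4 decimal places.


Compute individual utilizations (exact fractions):
  Task 1: C/T = 10/31 (approx. 0.3226)
  Task 2: C/T = 2/47 (approx. 0.0426)
Total utilization U = 10/31 + 2/47 = 532/1457
Rounded to 4 decimal places: U = 0.3651
RM (Liu & Layland) bound for 2 tasks = 0.828427; compare with U = 532/1457 (approx. 0.365134)
U <= bound, so schedulable by RM sufficient condition.

0.3651


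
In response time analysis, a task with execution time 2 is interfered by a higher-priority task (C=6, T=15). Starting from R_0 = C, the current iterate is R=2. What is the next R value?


R_next = C + ceil(R_prev / T_hp) * C_hp
ceil(2 / 15) = ceil(0.1333) = 1
Interference = 1 * 6 = 6
R_next = 2 + 6 = 8

8


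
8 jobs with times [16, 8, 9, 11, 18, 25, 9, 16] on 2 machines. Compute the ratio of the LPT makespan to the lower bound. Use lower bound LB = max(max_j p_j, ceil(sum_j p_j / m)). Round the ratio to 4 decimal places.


LPT order: [25, 18, 16, 16, 11, 9, 9, 8]
Machine loads after assignment: [58, 54]
LPT makespan = 58
Lower bound = max(max_job, ceil(total/2)) = max(25, 56) = 56
Ratio = 58 / 56 = 1.0357

1.0357


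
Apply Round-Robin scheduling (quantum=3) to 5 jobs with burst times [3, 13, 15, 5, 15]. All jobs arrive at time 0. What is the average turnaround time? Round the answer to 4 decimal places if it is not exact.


Time quantum = 3
Execution trace:
  J1 runs 3 units, time = 3
  J2 runs 3 units, time = 6
  J3 runs 3 units, time = 9
  J4 runs 3 units, time = 12
  J5 runs 3 units, time = 15
  J2 runs 3 units, time = 18
  J3 runs 3 units, time = 21
  J4 runs 2 units, time = 23
  J5 runs 3 units, time = 26
  J2 runs 3 units, time = 29
  J3 runs 3 units, time = 32
  J5 runs 3 units, time = 35
  J2 runs 3 units, time = 38
  J3 runs 3 units, time = 41
  J5 runs 3 units, time = 44
  J2 runs 1 units, time = 45
  J3 runs 3 units, time = 48
  J5 runs 3 units, time = 51
Finish times: [3, 45, 48, 23, 51]
Average turnaround = 170/5 = 34.0

34.0


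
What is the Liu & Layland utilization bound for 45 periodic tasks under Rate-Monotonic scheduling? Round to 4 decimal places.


Compute 2^(1/45) = 1.0155225125
Subtract 1: 1.0155225125 - 1 = 0.0155225125
Multiply by n: 45 * 0.0155225125 = 0.6985130625
Round to 4 dp: 0.6985

0.6985


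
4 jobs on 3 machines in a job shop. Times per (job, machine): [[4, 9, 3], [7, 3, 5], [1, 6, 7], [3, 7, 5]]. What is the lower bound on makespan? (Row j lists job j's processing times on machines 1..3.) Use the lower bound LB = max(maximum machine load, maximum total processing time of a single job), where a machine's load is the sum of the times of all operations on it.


Machine loads:
  Machine 1: 4 + 7 + 1 + 3 = 15
  Machine 2: 9 + 3 + 6 + 7 = 25
  Machine 3: 3 + 5 + 7 + 5 = 20
Max machine load = 25
Job totals:
  Job 1: 16
  Job 2: 15
  Job 3: 14
  Job 4: 15
Max job total = 16
Lower bound = max(25, 16) = 25

25


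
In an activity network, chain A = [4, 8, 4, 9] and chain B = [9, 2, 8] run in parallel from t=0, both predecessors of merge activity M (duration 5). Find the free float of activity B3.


ES(B3) = sum of predecessors on chain B = 11
EF(B3) = ES + duration = 11 + 8 = 19
Successor of B3 is M. ES(M) = max(sum(A), sum(B)) = max(25, 19) = 25
Free float = ES(successor) - EF(current) = 25 - 19 = 6

6


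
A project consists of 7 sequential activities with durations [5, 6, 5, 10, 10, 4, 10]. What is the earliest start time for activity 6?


Activity 6 starts after activities 1 through 5 complete.
Predecessor durations: [5, 6, 5, 10, 10]
ES = 5 + 6 + 5 + 10 + 10 = 36

36


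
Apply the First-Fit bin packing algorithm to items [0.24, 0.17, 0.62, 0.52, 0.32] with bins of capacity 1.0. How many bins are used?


Place items sequentially using First-Fit:
  Item 0.24 -> new Bin 1
  Item 0.17 -> Bin 1 (now 0.41)
  Item 0.62 -> new Bin 2
  Item 0.52 -> Bin 1 (now 0.93)
  Item 0.32 -> Bin 2 (now 0.94)
Total bins used = 2

2


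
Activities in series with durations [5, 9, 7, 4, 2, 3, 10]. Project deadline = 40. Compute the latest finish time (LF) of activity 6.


LF(activity 6) = deadline - sum of successor durations
Successors: activities 7 through 7 with durations [10]
Sum of successor durations = 10
LF = 40 - 10 = 30

30


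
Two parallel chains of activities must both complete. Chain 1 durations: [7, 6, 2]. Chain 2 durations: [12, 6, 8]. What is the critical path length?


Path A total = 7 + 6 + 2 = 15
Path B total = 12 + 6 + 8 = 26
Critical path = longest path = max(15, 26) = 26

26


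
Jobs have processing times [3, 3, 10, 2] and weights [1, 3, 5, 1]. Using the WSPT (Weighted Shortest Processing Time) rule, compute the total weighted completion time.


Compute p/w ratios and sort ascending (WSPT): [(3, 3), (10, 5), (2, 1), (3, 1)]
Compute weighted completion times:
  Job (p=3,w=3): C=3, w*C=3*3=9
  Job (p=10,w=5): C=13, w*C=5*13=65
  Job (p=2,w=1): C=15, w*C=1*15=15
  Job (p=3,w=1): C=18, w*C=1*18=18
Total weighted completion time = 107

107


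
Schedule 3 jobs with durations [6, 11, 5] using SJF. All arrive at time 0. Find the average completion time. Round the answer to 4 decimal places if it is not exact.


SJF order (ascending): [5, 6, 11]
Completion times:
  Job 1: burst=5, C=5
  Job 2: burst=6, C=11
  Job 3: burst=11, C=22
Average completion = 38/3 = 12.6667

12.6667


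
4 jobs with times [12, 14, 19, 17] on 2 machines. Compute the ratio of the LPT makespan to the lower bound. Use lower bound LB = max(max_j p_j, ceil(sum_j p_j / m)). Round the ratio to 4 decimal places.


LPT order: [19, 17, 14, 12]
Machine loads after assignment: [31, 31]
LPT makespan = 31
Lower bound = max(max_job, ceil(total/2)) = max(19, 31) = 31
Ratio = 31 / 31 = 1.0

1.0


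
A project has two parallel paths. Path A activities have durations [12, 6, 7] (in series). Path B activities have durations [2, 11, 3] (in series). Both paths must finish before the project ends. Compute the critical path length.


Path A total = 12 + 6 + 7 = 25
Path B total = 2 + 11 + 3 = 16
Critical path = longest path = max(25, 16) = 25

25


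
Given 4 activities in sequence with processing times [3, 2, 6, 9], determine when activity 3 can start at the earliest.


Activity 3 starts after activities 1 through 2 complete.
Predecessor durations: [3, 2]
ES = 3 + 2 = 5

5


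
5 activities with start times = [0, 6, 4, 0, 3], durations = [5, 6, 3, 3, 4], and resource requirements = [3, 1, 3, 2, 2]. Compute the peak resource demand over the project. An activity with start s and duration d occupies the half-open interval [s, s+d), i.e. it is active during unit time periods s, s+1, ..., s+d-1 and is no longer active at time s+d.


Each activity i is active on [start_i, start_i + duration_i).
Compute total resource usage per time slot:
  t=0: active resources = [3, 2], total = 5
  t=1: active resources = [3, 2], total = 5
  t=2: active resources = [3, 2], total = 5
  t=3: active resources = [3, 2], total = 5
  t=4: active resources = [3, 3, 2], total = 8
  t=5: active resources = [3, 2], total = 5
  t=6: active resources = [1, 3, 2], total = 6
  t=7: active resources = [1], total = 1
  t=8: active resources = [1], total = 1
  t=9: active resources = [1], total = 1
  t=10: active resources = [1], total = 1
  t=11: active resources = [1], total = 1
Peak resource demand = 8

8


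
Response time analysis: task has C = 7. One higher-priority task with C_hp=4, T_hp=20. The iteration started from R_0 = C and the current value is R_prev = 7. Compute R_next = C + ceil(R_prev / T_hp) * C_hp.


R_next = C + ceil(R_prev / T_hp) * C_hp
ceil(7 / 20) = ceil(0.35) = 1
Interference = 1 * 4 = 4
R_next = 7 + 4 = 11

11


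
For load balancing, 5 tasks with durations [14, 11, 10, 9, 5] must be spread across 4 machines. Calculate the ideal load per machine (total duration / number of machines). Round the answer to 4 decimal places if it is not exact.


Total processing time = 14 + 11 + 10 + 9 + 5 = 49
Number of machines = 4
Ideal balanced load = 49 / 4 = 12.25

12.25


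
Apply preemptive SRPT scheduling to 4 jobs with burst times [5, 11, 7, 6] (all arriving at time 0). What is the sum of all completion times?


Since all jobs arrive at t=0, SRPT equals SPT ordering.
SPT order: [5, 6, 7, 11]
Completion times:
  Job 1: p=5, C=5
  Job 2: p=6, C=11
  Job 3: p=7, C=18
  Job 4: p=11, C=29
Total completion time = 5 + 11 + 18 + 29 = 63

63


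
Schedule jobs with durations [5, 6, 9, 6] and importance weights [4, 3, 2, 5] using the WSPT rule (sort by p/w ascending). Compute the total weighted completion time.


Compute p/w ratios and sort ascending (WSPT): [(6, 5), (5, 4), (6, 3), (9, 2)]
Compute weighted completion times:
  Job (p=6,w=5): C=6, w*C=5*6=30
  Job (p=5,w=4): C=11, w*C=4*11=44
  Job (p=6,w=3): C=17, w*C=3*17=51
  Job (p=9,w=2): C=26, w*C=2*26=52
Total weighted completion time = 177

177


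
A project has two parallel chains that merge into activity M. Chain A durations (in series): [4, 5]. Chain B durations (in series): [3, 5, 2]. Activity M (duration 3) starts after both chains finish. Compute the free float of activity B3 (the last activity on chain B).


ES(B3) = sum of predecessors on chain B = 8
EF(B3) = ES + duration = 8 + 2 = 10
Successor of B3 is M. ES(M) = max(sum(A), sum(B)) = max(9, 10) = 10
Free float = ES(successor) - EF(current) = 10 - 10 = 0

0


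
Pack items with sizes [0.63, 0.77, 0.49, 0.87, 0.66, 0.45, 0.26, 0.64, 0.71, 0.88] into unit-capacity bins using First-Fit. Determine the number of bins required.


Place items sequentially using First-Fit:
  Item 0.63 -> new Bin 1
  Item 0.77 -> new Bin 2
  Item 0.49 -> new Bin 3
  Item 0.87 -> new Bin 4
  Item 0.66 -> new Bin 5
  Item 0.45 -> Bin 3 (now 0.94)
  Item 0.26 -> Bin 1 (now 0.89)
  Item 0.64 -> new Bin 6
  Item 0.71 -> new Bin 7
  Item 0.88 -> new Bin 8
Total bins used = 8

8


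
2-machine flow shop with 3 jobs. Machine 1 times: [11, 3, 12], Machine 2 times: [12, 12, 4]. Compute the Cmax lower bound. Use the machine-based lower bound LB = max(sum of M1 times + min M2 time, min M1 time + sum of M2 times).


LB1 = sum(M1 times) + min(M2 times) = 26 + 4 = 30
LB2 = min(M1 times) + sum(M2 times) = 3 + 28 = 31
Lower bound = max(LB1, LB2) = max(30, 31) = 31

31


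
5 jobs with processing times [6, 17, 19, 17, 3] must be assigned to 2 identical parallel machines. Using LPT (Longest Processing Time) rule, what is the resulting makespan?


Sort jobs in decreasing order (LPT): [19, 17, 17, 6, 3]
Assign each job to the least loaded machine:
  Machine 1: jobs [19, 6, 3], load = 28
  Machine 2: jobs [17, 17], load = 34
Makespan = max load = 34

34


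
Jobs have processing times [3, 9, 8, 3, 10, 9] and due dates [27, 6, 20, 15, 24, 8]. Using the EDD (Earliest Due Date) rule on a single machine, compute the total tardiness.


Sort by due date (EDD order): [(9, 6), (9, 8), (3, 15), (8, 20), (10, 24), (3, 27)]
Compute completion times and tardiness:
  Job 1: p=9, d=6, C=9, tardiness=max(0,9-6)=3
  Job 2: p=9, d=8, C=18, tardiness=max(0,18-8)=10
  Job 3: p=3, d=15, C=21, tardiness=max(0,21-15)=6
  Job 4: p=8, d=20, C=29, tardiness=max(0,29-20)=9
  Job 5: p=10, d=24, C=39, tardiness=max(0,39-24)=15
  Job 6: p=3, d=27, C=42, tardiness=max(0,42-27)=15
Total tardiness = 58

58


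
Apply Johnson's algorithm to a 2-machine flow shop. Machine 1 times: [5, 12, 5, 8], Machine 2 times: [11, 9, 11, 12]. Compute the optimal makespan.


Apply Johnson's rule:
  Group 1 (a <= b): [(1, 5, 11), (3, 5, 11), (4, 8, 12)]
  Group 2 (a > b): [(2, 12, 9)]
Optimal job order: [1, 3, 4, 2]
Schedule:
  Job 1: M1 done at 5, M2 done at 16
  Job 3: M1 done at 10, M2 done at 27
  Job 4: M1 done at 18, M2 done at 39
  Job 2: M1 done at 30, M2 done at 48
Makespan = 48

48


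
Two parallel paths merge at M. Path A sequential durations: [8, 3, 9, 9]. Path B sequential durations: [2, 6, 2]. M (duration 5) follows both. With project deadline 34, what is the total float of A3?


Forward pass: ES(A3) = sum of predecessors on chain A = 11
EF = ES + duration = 11 + 9 = 20
Backward pass: LF(M) = deadline = 34; LS(M) = 34 - 5 = 29
LF(A3) = LS(M) - sum(successors on chain A) = 29 - 9 = 20
LS = LF - duration = 20 - 9 = 11
Total float = LS - ES = 11 - 11 = 0

0


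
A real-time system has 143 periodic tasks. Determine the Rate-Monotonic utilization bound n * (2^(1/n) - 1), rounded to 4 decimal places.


Compute 2^(1/143) = 1.0048589497
Subtract 1: 1.0048589497 - 1 = 0.0048589497
Multiply by n: 143 * 0.0048589497 = 0.6948298071
Round to 4 dp: 0.6948

0.6948


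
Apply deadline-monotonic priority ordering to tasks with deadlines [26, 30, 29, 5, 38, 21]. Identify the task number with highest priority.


Sort tasks by relative deadline (ascending):
  Task 4: deadline = 5
  Task 6: deadline = 21
  Task 1: deadline = 26
  Task 3: deadline = 29
  Task 2: deadline = 30
  Task 5: deadline = 38
Priority order (highest first): [4, 6, 1, 3, 2, 5]
Highest priority task = 4

4


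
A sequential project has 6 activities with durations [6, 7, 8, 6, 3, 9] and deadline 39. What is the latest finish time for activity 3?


LF(activity 3) = deadline - sum of successor durations
Successors: activities 4 through 6 with durations [6, 3, 9]
Sum of successor durations = 18
LF = 39 - 18 = 21

21


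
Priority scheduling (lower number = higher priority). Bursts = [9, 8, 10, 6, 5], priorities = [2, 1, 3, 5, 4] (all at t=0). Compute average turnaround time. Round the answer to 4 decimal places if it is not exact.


Sort by priority (ascending = highest first):
Order: [(1, 8), (2, 9), (3, 10), (4, 5), (5, 6)]
Completion times:
  Priority 1, burst=8, C=8
  Priority 2, burst=9, C=17
  Priority 3, burst=10, C=27
  Priority 4, burst=5, C=32
  Priority 5, burst=6, C=38
Average turnaround = 122/5 = 24.4

24.4


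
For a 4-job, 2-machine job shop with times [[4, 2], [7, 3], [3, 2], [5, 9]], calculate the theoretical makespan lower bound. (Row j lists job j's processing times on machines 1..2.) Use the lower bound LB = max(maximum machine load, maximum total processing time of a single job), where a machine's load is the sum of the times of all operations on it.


Machine loads:
  Machine 1: 4 + 7 + 3 + 5 = 19
  Machine 2: 2 + 3 + 2 + 9 = 16
Max machine load = 19
Job totals:
  Job 1: 6
  Job 2: 10
  Job 3: 5
  Job 4: 14
Max job total = 14
Lower bound = max(19, 14) = 19

19


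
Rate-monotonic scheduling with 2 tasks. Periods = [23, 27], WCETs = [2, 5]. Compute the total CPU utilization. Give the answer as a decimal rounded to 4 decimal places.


Compute individual utilizations (exact fractions):
  Task 1: C/T = 2/23 (approx. 0.087)
  Task 2: C/T = 5/27 (approx. 0.1852)
Total utilization U = 2/23 + 5/27 = 169/621
Rounded to 4 decimal places: U = 0.2721
RM (Liu & Layland) bound for 2 tasks = 0.828427; compare with U = 169/621 (approx. 0.272142)
U <= bound, so schedulable by RM sufficient condition.

0.2721


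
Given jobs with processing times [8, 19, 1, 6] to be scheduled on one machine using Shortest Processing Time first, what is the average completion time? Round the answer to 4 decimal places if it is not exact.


Sort jobs by processing time (SPT order): [1, 6, 8, 19]
Compute completion times sequentially:
  Job 1: processing = 1, completes at 1
  Job 2: processing = 6, completes at 7
  Job 3: processing = 8, completes at 15
  Job 4: processing = 19, completes at 34
Sum of completion times = 57
Average completion time = 57/4 = 14.25

14.25


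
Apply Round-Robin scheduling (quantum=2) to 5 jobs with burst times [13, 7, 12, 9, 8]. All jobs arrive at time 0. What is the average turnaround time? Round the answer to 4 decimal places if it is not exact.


Time quantum = 2
Execution trace:
  J1 runs 2 units, time = 2
  J2 runs 2 units, time = 4
  J3 runs 2 units, time = 6
  J4 runs 2 units, time = 8
  J5 runs 2 units, time = 10
  J1 runs 2 units, time = 12
  J2 runs 2 units, time = 14
  J3 runs 2 units, time = 16
  J4 runs 2 units, time = 18
  J5 runs 2 units, time = 20
  J1 runs 2 units, time = 22
  J2 runs 2 units, time = 24
  J3 runs 2 units, time = 26
  J4 runs 2 units, time = 28
  J5 runs 2 units, time = 30
  J1 runs 2 units, time = 32
  J2 runs 1 units, time = 33
  J3 runs 2 units, time = 35
  J4 runs 2 units, time = 37
  J5 runs 2 units, time = 39
  J1 runs 2 units, time = 41
  J3 runs 2 units, time = 43
  J4 runs 1 units, time = 44
  J1 runs 2 units, time = 46
  J3 runs 2 units, time = 48
  J1 runs 1 units, time = 49
Finish times: [49, 33, 48, 44, 39]
Average turnaround = 213/5 = 42.6

42.6


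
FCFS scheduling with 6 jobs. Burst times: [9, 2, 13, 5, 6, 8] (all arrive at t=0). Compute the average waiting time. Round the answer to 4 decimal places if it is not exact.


FCFS order (as given): [9, 2, 13, 5, 6, 8]
Waiting times:
  Job 1: wait = 0
  Job 2: wait = 9
  Job 3: wait = 11
  Job 4: wait = 24
  Job 5: wait = 29
  Job 6: wait = 35
Sum of waiting times = 108
Average waiting time = 108/6 = 18.0

18.0


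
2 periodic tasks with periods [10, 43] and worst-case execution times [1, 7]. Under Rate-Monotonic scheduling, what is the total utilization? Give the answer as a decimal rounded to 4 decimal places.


Compute individual utilizations (exact fractions):
  Task 1: C/T = 1/10 (approx. 0.1)
  Task 2: C/T = 7/43 (approx. 0.1628)
Total utilization U = 1/10 + 7/43 = 113/430
Rounded to 4 decimal places: U = 0.2628
RM (Liu & Layland) bound for 2 tasks = 0.828427; compare with U = 113/430 (approx. 0.262791)
U <= bound, so schedulable by RM sufficient condition.

0.2628


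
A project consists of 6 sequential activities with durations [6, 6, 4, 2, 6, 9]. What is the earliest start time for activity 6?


Activity 6 starts after activities 1 through 5 complete.
Predecessor durations: [6, 6, 4, 2, 6]
ES = 6 + 6 + 4 + 2 + 6 = 24

24


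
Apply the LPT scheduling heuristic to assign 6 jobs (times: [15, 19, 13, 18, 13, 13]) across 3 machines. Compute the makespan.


Sort jobs in decreasing order (LPT): [19, 18, 15, 13, 13, 13]
Assign each job to the least loaded machine:
  Machine 1: jobs [19, 13], load = 32
  Machine 2: jobs [18, 13], load = 31
  Machine 3: jobs [15, 13], load = 28
Makespan = max load = 32

32


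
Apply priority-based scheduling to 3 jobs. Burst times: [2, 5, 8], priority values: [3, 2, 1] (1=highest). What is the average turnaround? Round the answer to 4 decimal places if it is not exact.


Sort by priority (ascending = highest first):
Order: [(1, 8), (2, 5), (3, 2)]
Completion times:
  Priority 1, burst=8, C=8
  Priority 2, burst=5, C=13
  Priority 3, burst=2, C=15
Average turnaround = 36/3 = 12.0

12.0


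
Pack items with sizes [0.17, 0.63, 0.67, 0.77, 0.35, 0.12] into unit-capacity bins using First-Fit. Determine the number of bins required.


Place items sequentially using First-Fit:
  Item 0.17 -> new Bin 1
  Item 0.63 -> Bin 1 (now 0.8)
  Item 0.67 -> new Bin 2
  Item 0.77 -> new Bin 3
  Item 0.35 -> new Bin 4
  Item 0.12 -> Bin 1 (now 0.92)
Total bins used = 4

4


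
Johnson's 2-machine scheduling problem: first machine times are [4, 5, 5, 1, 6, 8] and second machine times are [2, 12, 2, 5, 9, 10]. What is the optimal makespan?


Apply Johnson's rule:
  Group 1 (a <= b): [(4, 1, 5), (2, 5, 12), (5, 6, 9), (6, 8, 10)]
  Group 2 (a > b): [(1, 4, 2), (3, 5, 2)]
Optimal job order: [4, 2, 5, 6, 1, 3]
Schedule:
  Job 4: M1 done at 1, M2 done at 6
  Job 2: M1 done at 6, M2 done at 18
  Job 5: M1 done at 12, M2 done at 27
  Job 6: M1 done at 20, M2 done at 37
  Job 1: M1 done at 24, M2 done at 39
  Job 3: M1 done at 29, M2 done at 41
Makespan = 41

41


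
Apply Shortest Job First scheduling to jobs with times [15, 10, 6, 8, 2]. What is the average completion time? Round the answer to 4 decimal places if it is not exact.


SJF order (ascending): [2, 6, 8, 10, 15]
Completion times:
  Job 1: burst=2, C=2
  Job 2: burst=6, C=8
  Job 3: burst=8, C=16
  Job 4: burst=10, C=26
  Job 5: burst=15, C=41
Average completion = 93/5 = 18.6

18.6


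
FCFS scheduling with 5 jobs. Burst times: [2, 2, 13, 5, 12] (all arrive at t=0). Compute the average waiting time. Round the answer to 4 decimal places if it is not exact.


FCFS order (as given): [2, 2, 13, 5, 12]
Waiting times:
  Job 1: wait = 0
  Job 2: wait = 2
  Job 3: wait = 4
  Job 4: wait = 17
  Job 5: wait = 22
Sum of waiting times = 45
Average waiting time = 45/5 = 9.0

9.0


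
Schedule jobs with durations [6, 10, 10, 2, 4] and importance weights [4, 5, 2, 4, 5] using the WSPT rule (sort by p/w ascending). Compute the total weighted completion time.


Compute p/w ratios and sort ascending (WSPT): [(2, 4), (4, 5), (6, 4), (10, 5), (10, 2)]
Compute weighted completion times:
  Job (p=2,w=4): C=2, w*C=4*2=8
  Job (p=4,w=5): C=6, w*C=5*6=30
  Job (p=6,w=4): C=12, w*C=4*12=48
  Job (p=10,w=5): C=22, w*C=5*22=110
  Job (p=10,w=2): C=32, w*C=2*32=64
Total weighted completion time = 260

260


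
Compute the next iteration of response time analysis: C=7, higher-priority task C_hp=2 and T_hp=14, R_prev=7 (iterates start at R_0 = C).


R_next = C + ceil(R_prev / T_hp) * C_hp
ceil(7 / 14) = ceil(0.5) = 1
Interference = 1 * 2 = 2
R_next = 7 + 2 = 9

9


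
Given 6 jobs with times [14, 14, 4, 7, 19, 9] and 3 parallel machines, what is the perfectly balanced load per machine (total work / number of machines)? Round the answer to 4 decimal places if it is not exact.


Total processing time = 14 + 14 + 4 + 7 + 19 + 9 = 67
Number of machines = 3
Ideal balanced load = 67 / 3 = 22.3333

22.3333


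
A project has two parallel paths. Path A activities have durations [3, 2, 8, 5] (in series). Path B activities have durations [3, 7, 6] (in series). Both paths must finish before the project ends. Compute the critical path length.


Path A total = 3 + 2 + 8 + 5 = 18
Path B total = 3 + 7 + 6 = 16
Critical path = longest path = max(18, 16) = 18

18


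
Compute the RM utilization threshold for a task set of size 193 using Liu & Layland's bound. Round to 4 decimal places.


Compute 2^(1/193) = 1.0035978931
Subtract 1: 1.0035978931 - 1 = 0.0035978931
Multiply by n: 193 * 0.0035978931 = 0.6943933683
Round to 4 dp: 0.6944

0.6944


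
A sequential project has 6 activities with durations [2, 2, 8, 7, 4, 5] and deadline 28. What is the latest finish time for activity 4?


LF(activity 4) = deadline - sum of successor durations
Successors: activities 5 through 6 with durations [4, 5]
Sum of successor durations = 9
LF = 28 - 9 = 19

19


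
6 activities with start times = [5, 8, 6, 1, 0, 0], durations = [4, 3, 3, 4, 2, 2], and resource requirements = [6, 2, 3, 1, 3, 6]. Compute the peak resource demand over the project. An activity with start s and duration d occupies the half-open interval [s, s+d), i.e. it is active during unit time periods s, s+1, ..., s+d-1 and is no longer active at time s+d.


Each activity i is active on [start_i, start_i + duration_i).
Compute total resource usage per time slot:
  t=0: active resources = [3, 6], total = 9
  t=1: active resources = [1, 3, 6], total = 10
  t=2: active resources = [1], total = 1
  t=3: active resources = [1], total = 1
  t=4: active resources = [1], total = 1
  t=5: active resources = [6], total = 6
  t=6: active resources = [6, 3], total = 9
  t=7: active resources = [6, 3], total = 9
  t=8: active resources = [6, 2, 3], total = 11
  t=9: active resources = [2], total = 2
  t=10: active resources = [2], total = 2
Peak resource demand = 11

11


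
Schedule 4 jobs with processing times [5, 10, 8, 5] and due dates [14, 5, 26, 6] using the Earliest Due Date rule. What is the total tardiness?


Sort by due date (EDD order): [(10, 5), (5, 6), (5, 14), (8, 26)]
Compute completion times and tardiness:
  Job 1: p=10, d=5, C=10, tardiness=max(0,10-5)=5
  Job 2: p=5, d=6, C=15, tardiness=max(0,15-6)=9
  Job 3: p=5, d=14, C=20, tardiness=max(0,20-14)=6
  Job 4: p=8, d=26, C=28, tardiness=max(0,28-26)=2
Total tardiness = 22

22


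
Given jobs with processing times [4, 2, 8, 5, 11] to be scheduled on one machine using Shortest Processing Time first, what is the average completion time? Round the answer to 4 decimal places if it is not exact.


Sort jobs by processing time (SPT order): [2, 4, 5, 8, 11]
Compute completion times sequentially:
  Job 1: processing = 2, completes at 2
  Job 2: processing = 4, completes at 6
  Job 3: processing = 5, completes at 11
  Job 4: processing = 8, completes at 19
  Job 5: processing = 11, completes at 30
Sum of completion times = 68
Average completion time = 68/5 = 13.6

13.6


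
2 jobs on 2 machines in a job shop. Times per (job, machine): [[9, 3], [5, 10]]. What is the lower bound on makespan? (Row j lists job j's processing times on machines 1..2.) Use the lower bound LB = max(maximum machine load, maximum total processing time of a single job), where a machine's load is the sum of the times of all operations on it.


Machine loads:
  Machine 1: 9 + 5 = 14
  Machine 2: 3 + 10 = 13
Max machine load = 14
Job totals:
  Job 1: 12
  Job 2: 15
Max job total = 15
Lower bound = max(14, 15) = 15

15


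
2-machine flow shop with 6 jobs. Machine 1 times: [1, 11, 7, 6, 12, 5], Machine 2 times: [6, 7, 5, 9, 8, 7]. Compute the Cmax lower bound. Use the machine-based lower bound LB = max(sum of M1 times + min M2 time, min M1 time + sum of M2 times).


LB1 = sum(M1 times) + min(M2 times) = 42 + 5 = 47
LB2 = min(M1 times) + sum(M2 times) = 1 + 42 = 43
Lower bound = max(LB1, LB2) = max(47, 43) = 47

47


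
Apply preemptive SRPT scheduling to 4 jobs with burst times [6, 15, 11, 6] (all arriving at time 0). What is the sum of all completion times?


Since all jobs arrive at t=0, SRPT equals SPT ordering.
SPT order: [6, 6, 11, 15]
Completion times:
  Job 1: p=6, C=6
  Job 2: p=6, C=12
  Job 3: p=11, C=23
  Job 4: p=15, C=38
Total completion time = 6 + 12 + 23 + 38 = 79

79


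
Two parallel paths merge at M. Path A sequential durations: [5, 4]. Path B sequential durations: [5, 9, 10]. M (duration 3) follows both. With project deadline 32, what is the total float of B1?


Forward pass: ES(B1) = sum of predecessors on chain B = 0
EF = ES + duration = 0 + 5 = 5
Backward pass: LF(M) = deadline = 32; LS(M) = 32 - 3 = 29
LF(B1) = LS(M) - sum(successors on chain B) = 29 - 19 = 10
LS = LF - duration = 10 - 5 = 5
Total float = LS - ES = 5 - 0 = 5

5


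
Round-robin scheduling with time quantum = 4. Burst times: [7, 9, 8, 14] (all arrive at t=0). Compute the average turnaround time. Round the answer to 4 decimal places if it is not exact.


Time quantum = 4
Execution trace:
  J1 runs 4 units, time = 4
  J2 runs 4 units, time = 8
  J3 runs 4 units, time = 12
  J4 runs 4 units, time = 16
  J1 runs 3 units, time = 19
  J2 runs 4 units, time = 23
  J3 runs 4 units, time = 27
  J4 runs 4 units, time = 31
  J2 runs 1 units, time = 32
  J4 runs 4 units, time = 36
  J4 runs 2 units, time = 38
Finish times: [19, 32, 27, 38]
Average turnaround = 116/4 = 29.0

29.0


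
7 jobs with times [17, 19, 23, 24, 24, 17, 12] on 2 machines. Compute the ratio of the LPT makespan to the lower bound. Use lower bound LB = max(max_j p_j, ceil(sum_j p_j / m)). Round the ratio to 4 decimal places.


LPT order: [24, 24, 23, 19, 17, 17, 12]
Machine loads after assignment: [64, 72]
LPT makespan = 72
Lower bound = max(max_job, ceil(total/2)) = max(24, 68) = 68
Ratio = 72 / 68 = 1.0588

1.0588


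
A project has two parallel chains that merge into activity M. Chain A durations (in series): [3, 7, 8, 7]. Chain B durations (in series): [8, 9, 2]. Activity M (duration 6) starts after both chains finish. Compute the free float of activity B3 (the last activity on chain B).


ES(B3) = sum of predecessors on chain B = 17
EF(B3) = ES + duration = 17 + 2 = 19
Successor of B3 is M. ES(M) = max(sum(A), sum(B)) = max(25, 19) = 25
Free float = ES(successor) - EF(current) = 25 - 19 = 6

6


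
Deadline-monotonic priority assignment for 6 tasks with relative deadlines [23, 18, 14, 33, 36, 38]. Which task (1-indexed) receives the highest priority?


Sort tasks by relative deadline (ascending):
  Task 3: deadline = 14
  Task 2: deadline = 18
  Task 1: deadline = 23
  Task 4: deadline = 33
  Task 5: deadline = 36
  Task 6: deadline = 38
Priority order (highest first): [3, 2, 1, 4, 5, 6]
Highest priority task = 3

3


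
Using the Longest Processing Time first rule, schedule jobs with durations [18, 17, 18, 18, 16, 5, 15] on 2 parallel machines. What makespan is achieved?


Sort jobs in decreasing order (LPT): [18, 18, 18, 17, 16, 15, 5]
Assign each job to the least loaded machine:
  Machine 1: jobs [18, 18, 15, 5], load = 56
  Machine 2: jobs [18, 17, 16], load = 51
Makespan = max load = 56

56


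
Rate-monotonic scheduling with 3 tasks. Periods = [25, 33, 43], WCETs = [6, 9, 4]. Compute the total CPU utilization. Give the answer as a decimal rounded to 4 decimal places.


Compute individual utilizations (exact fractions):
  Task 1: C/T = 6/25 (approx. 0.24)
  Task 2: C/T = 9/33 = 3/11 (approx. 0.2727)
  Task 3: C/T = 4/43 (approx. 0.093)
Total utilization U = 6/25 + 3/11 + 4/43 = 7163/11825
Rounded to 4 decimal places: U = 0.6058
RM (Liu & Layland) bound for 3 tasks = 0.779763; compare with U = 7163/11825 (approx. 0.605751)
U <= bound, so schedulable by RM sufficient condition.

0.6058


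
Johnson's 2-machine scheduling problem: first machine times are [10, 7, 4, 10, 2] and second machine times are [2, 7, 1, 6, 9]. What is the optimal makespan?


Apply Johnson's rule:
  Group 1 (a <= b): [(5, 2, 9), (2, 7, 7)]
  Group 2 (a > b): [(4, 10, 6), (1, 10, 2), (3, 4, 1)]
Optimal job order: [5, 2, 4, 1, 3]
Schedule:
  Job 5: M1 done at 2, M2 done at 11
  Job 2: M1 done at 9, M2 done at 18
  Job 4: M1 done at 19, M2 done at 25
  Job 1: M1 done at 29, M2 done at 31
  Job 3: M1 done at 33, M2 done at 34
Makespan = 34

34


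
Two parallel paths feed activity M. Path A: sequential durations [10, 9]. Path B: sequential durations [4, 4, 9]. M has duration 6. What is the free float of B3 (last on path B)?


ES(B3) = sum of predecessors on chain B = 8
EF(B3) = ES + duration = 8 + 9 = 17
Successor of B3 is M. ES(M) = max(sum(A), sum(B)) = max(19, 17) = 19
Free float = ES(successor) - EF(current) = 19 - 17 = 2

2


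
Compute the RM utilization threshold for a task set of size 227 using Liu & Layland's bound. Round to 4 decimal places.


Compute 2^(1/227) = 1.0030581785
Subtract 1: 1.0030581785 - 1 = 0.0030581785
Multiply by n: 227 * 0.0030581785 = 0.6942065195
Round to 4 dp: 0.6942

0.6942


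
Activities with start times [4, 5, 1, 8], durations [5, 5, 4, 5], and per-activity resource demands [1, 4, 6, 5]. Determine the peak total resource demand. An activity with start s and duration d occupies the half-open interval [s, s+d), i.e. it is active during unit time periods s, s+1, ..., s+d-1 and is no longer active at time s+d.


Each activity i is active on [start_i, start_i + duration_i).
Compute total resource usage per time slot:
  t=0: active resources = [], total = 0
  t=1: active resources = [6], total = 6
  t=2: active resources = [6], total = 6
  t=3: active resources = [6], total = 6
  t=4: active resources = [1, 6], total = 7
  t=5: active resources = [1, 4], total = 5
  t=6: active resources = [1, 4], total = 5
  t=7: active resources = [1, 4], total = 5
  t=8: active resources = [1, 4, 5], total = 10
  t=9: active resources = [4, 5], total = 9
  t=10: active resources = [5], total = 5
  t=11: active resources = [5], total = 5
  t=12: active resources = [5], total = 5
Peak resource demand = 10

10


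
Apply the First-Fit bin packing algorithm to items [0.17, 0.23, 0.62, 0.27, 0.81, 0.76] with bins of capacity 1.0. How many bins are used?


Place items sequentially using First-Fit:
  Item 0.17 -> new Bin 1
  Item 0.23 -> Bin 1 (now 0.4)
  Item 0.62 -> new Bin 2
  Item 0.27 -> Bin 1 (now 0.67)
  Item 0.81 -> new Bin 3
  Item 0.76 -> new Bin 4
Total bins used = 4

4


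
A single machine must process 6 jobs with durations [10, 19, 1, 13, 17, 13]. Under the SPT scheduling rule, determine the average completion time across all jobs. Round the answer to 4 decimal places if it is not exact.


Sort jobs by processing time (SPT order): [1, 10, 13, 13, 17, 19]
Compute completion times sequentially:
  Job 1: processing = 1, completes at 1
  Job 2: processing = 10, completes at 11
  Job 3: processing = 13, completes at 24
  Job 4: processing = 13, completes at 37
  Job 5: processing = 17, completes at 54
  Job 6: processing = 19, completes at 73
Sum of completion times = 200
Average completion time = 200/6 = 33.3333

33.3333


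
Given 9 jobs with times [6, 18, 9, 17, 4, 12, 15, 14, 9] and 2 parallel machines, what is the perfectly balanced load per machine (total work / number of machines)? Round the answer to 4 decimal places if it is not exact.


Total processing time = 6 + 18 + 9 + 17 + 4 + 12 + 15 + 14 + 9 = 104
Number of machines = 2
Ideal balanced load = 104 / 2 = 52.0

52.0


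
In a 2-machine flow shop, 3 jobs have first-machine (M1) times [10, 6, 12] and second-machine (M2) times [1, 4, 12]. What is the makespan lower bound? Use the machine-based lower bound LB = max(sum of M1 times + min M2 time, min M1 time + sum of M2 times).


LB1 = sum(M1 times) + min(M2 times) = 28 + 1 = 29
LB2 = min(M1 times) + sum(M2 times) = 6 + 17 = 23
Lower bound = max(LB1, LB2) = max(29, 23) = 29

29


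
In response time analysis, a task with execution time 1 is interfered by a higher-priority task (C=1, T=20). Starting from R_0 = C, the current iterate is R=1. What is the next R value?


R_next = C + ceil(R_prev / T_hp) * C_hp
ceil(1 / 20) = ceil(0.05) = 1
Interference = 1 * 1 = 1
R_next = 1 + 1 = 2

2


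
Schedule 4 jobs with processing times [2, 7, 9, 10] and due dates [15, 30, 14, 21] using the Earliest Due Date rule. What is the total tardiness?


Sort by due date (EDD order): [(9, 14), (2, 15), (10, 21), (7, 30)]
Compute completion times and tardiness:
  Job 1: p=9, d=14, C=9, tardiness=max(0,9-14)=0
  Job 2: p=2, d=15, C=11, tardiness=max(0,11-15)=0
  Job 3: p=10, d=21, C=21, tardiness=max(0,21-21)=0
  Job 4: p=7, d=30, C=28, tardiness=max(0,28-30)=0
Total tardiness = 0

0


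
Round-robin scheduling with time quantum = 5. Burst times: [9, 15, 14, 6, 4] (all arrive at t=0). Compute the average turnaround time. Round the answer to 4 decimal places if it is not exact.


Time quantum = 5
Execution trace:
  J1 runs 5 units, time = 5
  J2 runs 5 units, time = 10
  J3 runs 5 units, time = 15
  J4 runs 5 units, time = 20
  J5 runs 4 units, time = 24
  J1 runs 4 units, time = 28
  J2 runs 5 units, time = 33
  J3 runs 5 units, time = 38
  J4 runs 1 units, time = 39
  J2 runs 5 units, time = 44
  J3 runs 4 units, time = 48
Finish times: [28, 44, 48, 39, 24]
Average turnaround = 183/5 = 36.6

36.6


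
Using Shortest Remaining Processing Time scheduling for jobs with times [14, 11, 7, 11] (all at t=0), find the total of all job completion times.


Since all jobs arrive at t=0, SRPT equals SPT ordering.
SPT order: [7, 11, 11, 14]
Completion times:
  Job 1: p=7, C=7
  Job 2: p=11, C=18
  Job 3: p=11, C=29
  Job 4: p=14, C=43
Total completion time = 7 + 18 + 29 + 43 = 97

97


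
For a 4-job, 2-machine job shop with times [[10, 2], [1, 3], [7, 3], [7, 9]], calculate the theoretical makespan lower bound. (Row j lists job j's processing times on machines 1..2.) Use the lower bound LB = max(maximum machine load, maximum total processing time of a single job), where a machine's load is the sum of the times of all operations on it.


Machine loads:
  Machine 1: 10 + 1 + 7 + 7 = 25
  Machine 2: 2 + 3 + 3 + 9 = 17
Max machine load = 25
Job totals:
  Job 1: 12
  Job 2: 4
  Job 3: 10
  Job 4: 16
Max job total = 16
Lower bound = max(25, 16) = 25

25


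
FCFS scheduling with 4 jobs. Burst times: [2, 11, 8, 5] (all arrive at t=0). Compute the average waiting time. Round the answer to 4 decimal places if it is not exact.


FCFS order (as given): [2, 11, 8, 5]
Waiting times:
  Job 1: wait = 0
  Job 2: wait = 2
  Job 3: wait = 13
  Job 4: wait = 21
Sum of waiting times = 36
Average waiting time = 36/4 = 9.0

9.0


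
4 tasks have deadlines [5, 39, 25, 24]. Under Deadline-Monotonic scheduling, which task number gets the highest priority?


Sort tasks by relative deadline (ascending):
  Task 1: deadline = 5
  Task 4: deadline = 24
  Task 3: deadline = 25
  Task 2: deadline = 39
Priority order (highest first): [1, 4, 3, 2]
Highest priority task = 1

1


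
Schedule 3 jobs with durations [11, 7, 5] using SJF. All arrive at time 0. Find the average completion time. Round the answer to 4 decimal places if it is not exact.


SJF order (ascending): [5, 7, 11]
Completion times:
  Job 1: burst=5, C=5
  Job 2: burst=7, C=12
  Job 3: burst=11, C=23
Average completion = 40/3 = 13.3333

13.3333


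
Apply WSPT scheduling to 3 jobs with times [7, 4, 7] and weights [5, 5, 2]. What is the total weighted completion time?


Compute p/w ratios and sort ascending (WSPT): [(4, 5), (7, 5), (7, 2)]
Compute weighted completion times:
  Job (p=4,w=5): C=4, w*C=5*4=20
  Job (p=7,w=5): C=11, w*C=5*11=55
  Job (p=7,w=2): C=18, w*C=2*18=36
Total weighted completion time = 111

111


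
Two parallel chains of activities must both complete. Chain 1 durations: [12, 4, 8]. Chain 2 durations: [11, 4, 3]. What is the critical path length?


Path A total = 12 + 4 + 8 = 24
Path B total = 11 + 4 + 3 = 18
Critical path = longest path = max(24, 18) = 24

24


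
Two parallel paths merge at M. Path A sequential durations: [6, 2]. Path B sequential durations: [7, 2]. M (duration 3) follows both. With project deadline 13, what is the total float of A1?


Forward pass: ES(A1) = sum of predecessors on chain A = 0
EF = ES + duration = 0 + 6 = 6
Backward pass: LF(M) = deadline = 13; LS(M) = 13 - 3 = 10
LF(A1) = LS(M) - sum(successors on chain A) = 10 - 2 = 8
LS = LF - duration = 8 - 6 = 2
Total float = LS - ES = 2 - 0 = 2

2


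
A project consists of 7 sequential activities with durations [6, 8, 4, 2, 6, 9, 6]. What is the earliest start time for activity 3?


Activity 3 starts after activities 1 through 2 complete.
Predecessor durations: [6, 8]
ES = 6 + 8 = 14

14


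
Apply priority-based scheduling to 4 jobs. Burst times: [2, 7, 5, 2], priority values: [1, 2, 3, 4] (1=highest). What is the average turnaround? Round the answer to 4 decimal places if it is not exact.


Sort by priority (ascending = highest first):
Order: [(1, 2), (2, 7), (3, 5), (4, 2)]
Completion times:
  Priority 1, burst=2, C=2
  Priority 2, burst=7, C=9
  Priority 3, burst=5, C=14
  Priority 4, burst=2, C=16
Average turnaround = 41/4 = 10.25

10.25


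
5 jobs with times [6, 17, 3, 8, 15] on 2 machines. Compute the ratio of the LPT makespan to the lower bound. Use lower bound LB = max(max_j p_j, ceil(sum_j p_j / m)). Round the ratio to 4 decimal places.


LPT order: [17, 15, 8, 6, 3]
Machine loads after assignment: [26, 23]
LPT makespan = 26
Lower bound = max(max_job, ceil(total/2)) = max(17, 25) = 25
Ratio = 26 / 25 = 1.04

1.04


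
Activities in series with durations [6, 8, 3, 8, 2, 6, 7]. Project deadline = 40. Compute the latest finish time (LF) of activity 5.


LF(activity 5) = deadline - sum of successor durations
Successors: activities 6 through 7 with durations [6, 7]
Sum of successor durations = 13
LF = 40 - 13 = 27

27


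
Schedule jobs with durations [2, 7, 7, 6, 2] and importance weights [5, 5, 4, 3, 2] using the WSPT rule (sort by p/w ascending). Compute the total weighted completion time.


Compute p/w ratios and sort ascending (WSPT): [(2, 5), (2, 2), (7, 5), (7, 4), (6, 3)]
Compute weighted completion times:
  Job (p=2,w=5): C=2, w*C=5*2=10
  Job (p=2,w=2): C=4, w*C=2*4=8
  Job (p=7,w=5): C=11, w*C=5*11=55
  Job (p=7,w=4): C=18, w*C=4*18=72
  Job (p=6,w=3): C=24, w*C=3*24=72
Total weighted completion time = 217

217
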